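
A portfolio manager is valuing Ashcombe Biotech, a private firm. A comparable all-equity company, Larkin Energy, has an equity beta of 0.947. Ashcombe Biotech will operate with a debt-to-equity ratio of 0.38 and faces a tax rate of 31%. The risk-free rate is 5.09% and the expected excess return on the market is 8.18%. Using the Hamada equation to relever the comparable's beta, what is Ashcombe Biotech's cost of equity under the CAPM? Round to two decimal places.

14.87%

β_L = β_U × [1 + (1 − t)(D/E)] = 0.947 × [1 + (1 − 0.31) × 0.38]
    = 0.947 × [1 + 0.69 × 0.38] = 0.947 × 1.2622 = 1.1953
E(R) = R_f + β_L × MRP = 5.09% + 1.1953 × 8.18% = 14.87%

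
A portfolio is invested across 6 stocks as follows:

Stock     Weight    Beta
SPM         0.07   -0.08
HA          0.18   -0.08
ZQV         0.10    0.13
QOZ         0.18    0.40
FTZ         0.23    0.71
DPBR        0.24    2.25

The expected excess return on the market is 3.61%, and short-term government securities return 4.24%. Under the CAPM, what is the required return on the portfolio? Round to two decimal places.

7.01%

β_P = Σ w_i β_i = 0.07×-0.08 + 0.18×-0.08 + 0.10×0.13 + 0.18×0.40 + 0.23×0.71 + 0.24×2.25 = 0.7683
E(R_P) = R_f + β_P × MRP = 4.24% + 0.7683 × 3.61% = 7.01%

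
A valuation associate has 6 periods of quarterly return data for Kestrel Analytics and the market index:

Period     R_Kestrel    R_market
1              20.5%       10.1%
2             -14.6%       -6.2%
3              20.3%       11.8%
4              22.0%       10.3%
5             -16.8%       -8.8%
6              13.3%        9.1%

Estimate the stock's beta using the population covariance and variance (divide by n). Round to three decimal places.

1.942

Mean R_i = (20.5 − 14.6 + 20.3 + 22.0 − 16.8 + 13.3) / 6 = 7.4500%
Mean R_m = (10.1 − 6.2 + 11.8 + 10.3 − 8.8 + 9.1) / 6 = 4.3833%
Σ(R_i − R̄_i)(R_m − R̄_m) = 836.6450  ⇒  Cov = 836.6450 / 6 = 139.4408
Σ(R_m − R̄_m)² = 430.7483  ⇒  Var(R_m) = 430.7483 / 6 = 71.7914
β = Cov / Var(R_m) = 139.4408 / 71.7914 = 1.9423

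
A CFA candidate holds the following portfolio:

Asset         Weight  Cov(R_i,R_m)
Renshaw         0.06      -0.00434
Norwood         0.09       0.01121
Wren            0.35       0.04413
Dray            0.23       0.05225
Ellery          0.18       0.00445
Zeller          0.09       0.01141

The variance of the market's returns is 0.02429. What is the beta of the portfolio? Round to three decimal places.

β_Renshaw = -0.00434 / 0.02429 = -0.1787
β_Norwood = 0.01121 / 0.02429 = 0.4615
β_Wren = 0.04413 / 0.02429 = 1.8168
β_Dray = 0.05225 / 0.02429 = 2.1511
β_Ellery = 0.00445 / 0.02429 = 0.1832
β_Zeller = 0.01141 / 0.02429 = 0.4697
β_P = Σ w_i β_i = 0.06×-0.1787 + 0.09×0.4615 + 0.35×1.8168 + 0.23×2.1511 + 0.18×0.1832 + 0.09×0.4697 = 1.2367

1.237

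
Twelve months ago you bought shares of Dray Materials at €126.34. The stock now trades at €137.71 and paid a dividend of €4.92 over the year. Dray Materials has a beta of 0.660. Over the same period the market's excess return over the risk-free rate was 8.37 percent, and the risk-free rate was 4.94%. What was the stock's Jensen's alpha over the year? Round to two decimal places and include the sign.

+2.43%

Realised HPR = (P1 + D1 − P0) / P0 = (137.71 + 4.92 − 126.34) / 126.34 = 16.29 / 126.34 = 12.8938%
CAPM required = R_f + β·MRP = 4.94% + 0.660 × 8.37% = 10.46420%
α = realised − required = 12.8938% − 10.46420% = +2.43%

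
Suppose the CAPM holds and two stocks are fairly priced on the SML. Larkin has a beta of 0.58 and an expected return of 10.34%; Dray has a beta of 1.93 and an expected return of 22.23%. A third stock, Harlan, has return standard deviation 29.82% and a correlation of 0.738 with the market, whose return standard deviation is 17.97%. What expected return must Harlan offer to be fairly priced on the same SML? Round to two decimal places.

16.02%

MRP = (22.23% − 10.34%) / (1.93 − 0.58) = 8.8074%
R_f = 10.34% − 0.58 × 8.8074% = 5.2317%
β_Harlan = ρ·σ_i/σ_m = 0.738 × 29.82 / 17.97 = 1.2247
E(R_Harlan) = R_f + β × MRP = 5.2317% + 1.2247 × 8.8074% = 16.02%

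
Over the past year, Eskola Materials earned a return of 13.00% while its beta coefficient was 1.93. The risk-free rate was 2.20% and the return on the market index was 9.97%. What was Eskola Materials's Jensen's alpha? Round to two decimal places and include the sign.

Market excess return = 9.97% − 2.20% = 7.77%
CAPM benchmark = R_f + β(R_m − R_f) = 2.20% + 1.93 × 7.77% = 17.1961%
α = actual − benchmark = 13.00% − 17.1961% = -4.20%

-4.20%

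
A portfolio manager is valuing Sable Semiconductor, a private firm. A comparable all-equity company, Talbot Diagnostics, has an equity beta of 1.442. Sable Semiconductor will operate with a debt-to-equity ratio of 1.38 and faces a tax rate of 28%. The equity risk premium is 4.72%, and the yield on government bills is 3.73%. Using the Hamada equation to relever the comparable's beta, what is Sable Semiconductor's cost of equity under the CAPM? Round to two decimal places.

β_L = β_U × [1 + (1 − t)(D/E)] = 1.442 × [1 + (1 − 0.28) × 1.38]
    = 1.442 × [1 + 0.72 × 1.38] = 1.442 × 1.9936 = 2.8748
E(R) = R_f + β_L × MRP = 3.73% + 2.8748 × 4.72% = 17.30%

17.30%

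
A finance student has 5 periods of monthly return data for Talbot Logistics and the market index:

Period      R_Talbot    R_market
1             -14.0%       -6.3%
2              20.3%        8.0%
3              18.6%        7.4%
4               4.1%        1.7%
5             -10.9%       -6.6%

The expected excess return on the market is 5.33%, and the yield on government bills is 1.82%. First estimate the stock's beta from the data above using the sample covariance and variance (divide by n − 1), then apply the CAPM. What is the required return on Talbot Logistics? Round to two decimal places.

Mean R_i = (-14.0 + 20.3 + 18.6 + 4.1 − 10.9) / 5 = 3.6200%
Mean R_m = (-6.3 + 8.0 + 7.4 + 1.7 − 6.6) / 5 = 0.8400%
Σ(R_i − R̄_i)(R_m − R̄_m) = 451.9460  ⇒  Cov = 451.9460 / 4 = 112.9865
Σ(R_m − R̄_m)² = 201.3720  ⇒  Var(R_m) = 201.3720 / 4 = 50.3430
β = Cov / Var(R_m) = 112.9865 / 50.3430 = 2.2443
E(R) = R_f + β × MRP = 1.82% + 2.2443 × 5.33% = 13.78%

13.78%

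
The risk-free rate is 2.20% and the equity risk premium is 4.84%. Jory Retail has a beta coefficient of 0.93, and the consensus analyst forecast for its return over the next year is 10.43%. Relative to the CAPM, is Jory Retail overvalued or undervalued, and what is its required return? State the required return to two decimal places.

Undervalued; required return 6.70%

Required return = R_f + β·MRP = 2.20% + 0.93 × 4.84% = 6.70%
Forecast 10.43% > required 6.70% → the stock plots above the SML → undervalued.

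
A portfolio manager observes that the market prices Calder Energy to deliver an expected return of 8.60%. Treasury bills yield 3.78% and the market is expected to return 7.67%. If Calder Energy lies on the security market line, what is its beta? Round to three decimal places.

MRP = 7.67% − 3.78% = 3.89%
β = (E(R) − R_f) / MRP = (8.60% − 3.78%) / 3.89% = 4.82% / 3.89% = 1.239

1.239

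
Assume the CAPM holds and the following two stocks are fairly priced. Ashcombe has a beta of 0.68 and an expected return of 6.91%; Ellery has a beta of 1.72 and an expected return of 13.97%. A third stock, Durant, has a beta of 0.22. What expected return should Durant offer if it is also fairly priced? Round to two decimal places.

3.79%

MRP (SML slope) = (13.97% − 6.91%) / (1.72 − 0.68) = 7.06% / 1.04 = 6.7885%
R_f (intercept) = 6.91% − 0.68 × 6.7885% = 2.2938%
E(R_Durant) = R_f + β × MRP = 2.2938% + 0.22 × 6.7885% = 3.79%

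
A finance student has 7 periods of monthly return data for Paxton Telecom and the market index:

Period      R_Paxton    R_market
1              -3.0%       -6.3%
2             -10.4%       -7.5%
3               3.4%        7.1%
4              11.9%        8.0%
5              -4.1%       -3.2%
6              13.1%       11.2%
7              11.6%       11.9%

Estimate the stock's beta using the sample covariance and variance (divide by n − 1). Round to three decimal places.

Mean R_i = (-3.0 − 10.4 + 3.4 + 11.9 − 4.1 + 13.1 + 11.6) / 7 = 3.2143%
Mean R_m = (-6.3 − 7.5 + 7.1 + 8.0 − 3.2 + 11.2 + 11.9) / 7 = 3.0286%
Σ(R_i − R̄_i)(R_m − R̄_m) = 445.9771  ⇒  Cov = 445.9771 / 6 = 74.3295
Σ(R_m − R̄_m)² = 423.4343  ⇒  Var(R_m) = 423.4343 / 6 = 70.5724
β = Cov / Var(R_m) = 74.3295 / 70.5724 = 1.0532

1.053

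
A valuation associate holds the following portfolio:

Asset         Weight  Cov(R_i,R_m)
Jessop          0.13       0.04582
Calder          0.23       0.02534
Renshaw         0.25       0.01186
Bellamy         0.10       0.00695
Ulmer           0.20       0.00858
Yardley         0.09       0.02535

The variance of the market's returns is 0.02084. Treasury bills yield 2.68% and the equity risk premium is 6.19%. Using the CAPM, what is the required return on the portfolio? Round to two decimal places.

8.45%

β_Jessop = 0.04582 / 0.02084 = 2.1987
β_Calder = 0.02534 / 0.02084 = 1.2159
β_Renshaw = 0.01186 / 0.02084 = 0.5691
β_Bellamy = 0.00695 / 0.02084 = 0.3335
β_Ulmer = 0.00858 / 0.02084 = 0.4117
β_Yardley = 0.02535 / 0.02084 = 1.2164
β_P = Σ w_i β_i = 0.13×2.1987 + 0.23×1.2159 + 0.25×0.5691 + 0.10×0.3335 + 0.20×0.4117 + 0.09×1.2164 = 0.9329
E(R_P) = R_f + β_P × MRP = 2.68% + 0.9329 × 6.19% = 8.45%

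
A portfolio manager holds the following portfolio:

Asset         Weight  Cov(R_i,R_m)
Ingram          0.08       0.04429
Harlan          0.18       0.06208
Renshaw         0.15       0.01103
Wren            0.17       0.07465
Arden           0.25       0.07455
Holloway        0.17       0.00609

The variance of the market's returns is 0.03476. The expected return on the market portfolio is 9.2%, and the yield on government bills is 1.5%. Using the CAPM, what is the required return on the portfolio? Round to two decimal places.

12.30%

β_Ingram = 0.04429 / 0.03476 = 1.2742
β_Harlan = 0.06208 / 0.03476 = 1.7860
β_Renshaw = 0.01103 / 0.03476 = 0.3173
β_Wren = 0.07465 / 0.03476 = 2.1476
β_Arden = 0.07455 / 0.03476 = 2.1447
β_Holloway = 0.00609 / 0.03476 = 0.1752
β_P = Σ w_i β_i = 0.08×1.2742 + 0.18×1.7860 + 0.15×0.3173 + 0.17×2.1476 + 0.25×2.1447 + 0.17×0.1752 = 1.4021
MRP = 9.2% − 1.5% = 7.70%
E(R_P) = R_f + β_P × MRP = 1.5% + 1.4021 × 7.7% = 12.30%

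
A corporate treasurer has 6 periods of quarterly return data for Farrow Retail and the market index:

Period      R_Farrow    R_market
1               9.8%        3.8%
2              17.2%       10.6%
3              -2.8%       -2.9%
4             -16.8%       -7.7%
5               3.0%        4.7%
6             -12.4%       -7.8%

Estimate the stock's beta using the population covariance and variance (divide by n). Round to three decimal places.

1.688

Mean R_i = (9.8 + 17.2 − 2.8 − 16.8 + 3.0 − 12.4) / 6 = -0.3333%
Mean R_m = (3.8 + 10.6 − 2.9 − 7.7 + 4.7 − 7.8) / 6 = 0.1167%
Σ(R_i − R̄_i)(R_m − R̄_m) = 468.0933  ⇒  Cov = 468.0933 / 6 = 78.0156
Σ(R_m − R̄_m)² = 277.3483  ⇒  Var(R_m) = 277.3483 / 6 = 46.2247
β = Cov / Var(R_m) = 78.0156 / 46.2247 = 1.6877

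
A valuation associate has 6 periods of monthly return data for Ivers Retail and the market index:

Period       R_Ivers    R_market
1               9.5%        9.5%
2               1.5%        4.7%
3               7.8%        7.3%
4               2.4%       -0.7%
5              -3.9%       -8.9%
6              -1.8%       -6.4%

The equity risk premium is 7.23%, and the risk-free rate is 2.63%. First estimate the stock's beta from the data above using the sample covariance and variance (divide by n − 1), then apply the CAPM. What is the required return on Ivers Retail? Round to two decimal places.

7.38%

Mean R_i = (9.5 + 1.5 + 7.8 + 2.4 − 3.9 − 1.8) / 6 = 2.5833%
Mean R_m = (9.5 + 4.7 + 7.3 − 0.7 − 8.9 − 6.4) / 6 = 0.9167%
Σ(R_i − R̄_i)(R_m − R̄_m) = 184.5817  ⇒  Cov = 184.5817 / 5 = 36.9163
Σ(R_m − R̄_m)² = 281.2483  ⇒  Var(R_m) = 281.2483 / 5 = 56.2497
β = Cov / Var(R_m) = 36.9163 / 56.2497 = 0.6563
E(R) = R_f + β × MRP = 2.63% + 0.6563 × 7.23% = 7.38%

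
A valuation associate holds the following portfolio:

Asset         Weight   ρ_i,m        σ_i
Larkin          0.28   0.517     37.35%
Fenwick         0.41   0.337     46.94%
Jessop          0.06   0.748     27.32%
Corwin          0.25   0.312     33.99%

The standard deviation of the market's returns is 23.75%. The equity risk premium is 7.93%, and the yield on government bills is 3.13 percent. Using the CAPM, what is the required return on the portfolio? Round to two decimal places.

8.40%

β_Larkin = 0.517 × 37.35% / 23.75% = 0.8131
β_Fenwick = 0.337 × 46.94% / 23.75% = 0.6661
β_Jessop = 0.748 × 27.32% / 23.75% = 0.8604
β_Corwin = 0.312 × 33.99% / 23.75% = 0.4465
β_P = Σ w_i β_i = 0.28×0.8131 + 0.41×0.6661 + 0.06×0.8604 + 0.25×0.4465 = 0.6640
E(R_P) = R_f + β_P × MRP = 3.13% + 0.6640 × 7.93% = 8.40%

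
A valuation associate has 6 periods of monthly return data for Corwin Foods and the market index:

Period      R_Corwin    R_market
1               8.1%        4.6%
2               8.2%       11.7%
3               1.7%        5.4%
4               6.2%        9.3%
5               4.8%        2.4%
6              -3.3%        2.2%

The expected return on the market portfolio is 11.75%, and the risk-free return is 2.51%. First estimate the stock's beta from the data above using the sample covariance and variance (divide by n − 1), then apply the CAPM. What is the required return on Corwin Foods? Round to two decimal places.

9.06%

Mean R_i = (8.1 + 8.2 + 1.7 + 6.2 + 4.8 − 3.3) / 6 = 4.2833%
Mean R_m = (4.6 + 11.7 + 5.4 + 9.3 + 2.4 + 2.2) / 6 = 5.9333%
Σ(R_i − R̄_i)(R_m − R̄_m) = 51.8133  ⇒  Cov = 51.8133 / 5 = 10.3627
Σ(R_m − R̄_m)² = 73.0733  ⇒  Var(R_m) = 73.0733 / 5 = 14.6147
β = Cov / Var(R_m) = 10.3627 / 14.6147 = 0.7091
MRP = 11.75% − 2.51% = 9.24%
E(R) = R_f + β × MRP = 2.51% + 0.7091 × 9.24% = 9.06%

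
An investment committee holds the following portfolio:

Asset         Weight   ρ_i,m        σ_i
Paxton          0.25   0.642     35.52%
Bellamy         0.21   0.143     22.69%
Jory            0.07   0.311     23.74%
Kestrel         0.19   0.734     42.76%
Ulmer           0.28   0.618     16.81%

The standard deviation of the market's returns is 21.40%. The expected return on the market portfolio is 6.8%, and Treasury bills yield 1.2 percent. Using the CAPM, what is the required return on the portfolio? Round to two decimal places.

5.33%

β_Paxton = 0.642 × 35.52% / 21.40% = 1.0656
β_Bellamy = 0.143 × 22.69% / 21.40% = 0.1516
β_Jory = 0.311 × 23.74% / 21.40% = 0.3450
β_Kestrel = 0.734 × 42.76% / 21.40% = 1.4666
β_Ulmer = 0.618 × 16.81% / 21.40% = 0.4854
β_P = Σ w_i β_i = 0.25×1.0656 + 0.21×0.1516 + 0.07×0.3450 + 0.19×1.4666 + 0.28×0.4854 = 0.7370
MRP = 6.8% − 1.2% = 5.60%
E(R_P) = R_f + β_P × MRP = 1.2% + 0.7370 × 5.6% = 5.33%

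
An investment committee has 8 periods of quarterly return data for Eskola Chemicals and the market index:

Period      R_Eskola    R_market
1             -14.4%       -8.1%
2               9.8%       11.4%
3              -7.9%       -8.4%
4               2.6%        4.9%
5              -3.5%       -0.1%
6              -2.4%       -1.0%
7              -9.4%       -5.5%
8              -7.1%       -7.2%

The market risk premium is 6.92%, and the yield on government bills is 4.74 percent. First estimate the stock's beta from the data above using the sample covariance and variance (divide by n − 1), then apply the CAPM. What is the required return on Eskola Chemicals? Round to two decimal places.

Mean R_i = (-14.4 + 9.8 − 7.9 + 2.6 − 3.5 − 2.4 − 9.4 − 7.1) / 8 = -4.0375%
Mean R_m = (-8.1 + 11.4 − 8.4 + 4.9 − 0.1 − 1.0 − 5.5 − 7.2) / 8 = -1.7500%
Σ(R_i − R̄_i)(R_m − R̄_m) = 356.5050  ⇒  Cov = 356.5050 / 7 = 50.9293
Σ(R_m − R̄_m)² = 348.7400  ⇒  Var(R_m) = 348.7400 / 7 = 49.8200
β = Cov / Var(R_m) = 50.9293 / 49.8200 = 1.0223
E(R) = R_f + β × MRP = 4.74% + 1.0223 × 6.92% = 11.81%

11.81%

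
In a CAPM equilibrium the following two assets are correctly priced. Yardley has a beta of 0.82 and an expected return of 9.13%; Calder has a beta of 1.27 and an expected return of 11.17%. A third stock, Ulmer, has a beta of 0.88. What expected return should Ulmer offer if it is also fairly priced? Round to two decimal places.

MRP (SML slope) = (11.17% − 9.13%) / (1.27 − 0.82) = 2.04% / 0.45 = 4.5333%
R_f (intercept) = 9.13% − 0.82 × 4.5333% = 5.4127%
E(R_Ulmer) = R_f + β × MRP = 5.4127% + 0.88 × 4.5333% = 9.40%

9.40%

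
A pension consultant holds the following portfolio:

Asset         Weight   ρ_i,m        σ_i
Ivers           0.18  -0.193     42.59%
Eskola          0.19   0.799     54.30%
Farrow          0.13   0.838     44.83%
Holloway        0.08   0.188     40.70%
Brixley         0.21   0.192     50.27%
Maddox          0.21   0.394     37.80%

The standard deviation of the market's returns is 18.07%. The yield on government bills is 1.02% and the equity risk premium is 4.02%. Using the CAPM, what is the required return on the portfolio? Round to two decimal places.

β_Ivers = -0.193 × 42.59% / 18.07% = -0.4549
β_Eskola = 0.799 × 54.30% / 18.07% = 2.4010
β_Farrow = 0.838 × 44.83% / 18.07% = 2.0790
β_Holloway = 0.188 × 40.70% / 18.07% = 0.4234
β_Brixley = 0.192 × 50.27% / 18.07% = 0.5341
β_Maddox = 0.394 × 37.80% / 18.07% = 0.8242
β_P = Σ w_i β_i = 0.18×-0.4549 + 0.19×2.4010 + 0.13×2.0790 + 0.08×0.4234 + 0.21×0.5341 + 0.21×0.8242 = 0.9637
E(R_P) = R_f + β_P × MRP = 1.02% + 0.9637 × 4.02% = 4.89%

4.89%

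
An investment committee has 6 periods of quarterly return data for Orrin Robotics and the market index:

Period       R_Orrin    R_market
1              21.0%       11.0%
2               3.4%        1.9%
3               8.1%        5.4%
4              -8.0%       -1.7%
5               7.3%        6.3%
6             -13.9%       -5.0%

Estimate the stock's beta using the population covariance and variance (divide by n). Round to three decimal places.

2.125

Mean R_i = (21.0 + 3.4 + 8.1 − 8.0 + 7.3 − 13.9) / 6 = 2.9833%
Mean R_m = (11.0 + 1.9 + 5.4 − 1.7 + 6.3 − 5.0) / 6 = 2.9833%
Σ(R_i − R̄_i)(R_m − R̄_m) = 356.8883  ⇒  Cov = 356.8883 / 6 = 59.4814
Σ(R_m − R̄_m)² = 167.9483  ⇒  Var(R_m) = 167.9483 / 6 = 27.9914
β = Cov / Var(R_m) = 59.4814 / 27.9914 = 2.1250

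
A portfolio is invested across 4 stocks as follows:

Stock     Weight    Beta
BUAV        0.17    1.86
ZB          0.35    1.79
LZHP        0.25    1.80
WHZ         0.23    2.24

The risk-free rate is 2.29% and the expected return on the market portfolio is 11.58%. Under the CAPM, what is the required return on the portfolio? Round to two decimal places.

20.01%

β_P = Σ w_i β_i = 0.17×1.86 + 0.35×1.79 + 0.25×1.80 + 0.23×2.24 = 1.9079
MRP = 11.58% − 2.29% = 9.29%
E(R_P) = R_f + β_P × MRP = 2.29% + 1.9079 × 9.29% = 20.01%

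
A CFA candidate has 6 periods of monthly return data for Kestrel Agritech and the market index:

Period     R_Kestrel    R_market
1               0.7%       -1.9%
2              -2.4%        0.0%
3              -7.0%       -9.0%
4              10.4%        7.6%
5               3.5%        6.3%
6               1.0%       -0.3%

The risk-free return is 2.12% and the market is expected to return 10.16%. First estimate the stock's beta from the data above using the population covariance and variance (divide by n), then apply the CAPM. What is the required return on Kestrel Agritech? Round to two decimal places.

9.22%

Mean R_i = (0.7 − 2.4 − 7.0 + 10.4 + 3.5 + 1.0) / 6 = 1.0333%
Mean R_m = (-1.9 + 0.0 − 9.0 + 7.6 + 6.3 − 0.3) / 6 = 0.4500%
Σ(R_i − R̄_i)(R_m − R̄_m) = 159.6700  ⇒  Cov = 159.6700 / 6 = 26.6117
Σ(R_m − R̄_m)² = 180.9350  ⇒  Var(R_m) = 180.9350 / 6 = 30.1558
β = Cov / Var(R_m) = 26.6117 / 30.1558 = 0.8825
MRP = 10.16% − 2.12% = 8.04%
E(R) = R_f + β × MRP = 2.12% + 0.8825 × 8.04% = 9.22%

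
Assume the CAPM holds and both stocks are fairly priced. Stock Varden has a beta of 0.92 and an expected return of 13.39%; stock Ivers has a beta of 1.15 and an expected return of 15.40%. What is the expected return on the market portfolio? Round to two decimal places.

14.09%

Both satisfy E(R) = R_f + β·MRP, so the slope of the SML is
MRP = (15.40% − 13.39%) / (1.15 − 0.92) = 2.01% / 0.23 = 8.7391%
R_f = E(R_Varden) − β_Varden·MRP = 13.39% − 0.92 × 8.7391% = 5.3500%
E(R_m) = R_f + MRP = 5.3500% + 8.7391% = 14.09%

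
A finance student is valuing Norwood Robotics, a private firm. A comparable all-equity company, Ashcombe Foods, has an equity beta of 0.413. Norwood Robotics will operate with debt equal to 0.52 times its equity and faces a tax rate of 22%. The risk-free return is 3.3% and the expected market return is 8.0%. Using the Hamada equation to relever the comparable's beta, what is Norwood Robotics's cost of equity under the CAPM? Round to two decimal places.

6.03%

β_L = β_U × [1 + (1 − t)(D/E)] = 0.413 × [1 + (1 − 0.22) × 0.52]
    = 0.413 × [1 + 0.78 × 0.52] = 0.413 × 1.4056 = 0.5805
MRP = 8.0% − 3.3% = 4.70%
E(R) = R_f + β_L × MRP = 3.3% + 0.5805 × 4.7% = 6.03%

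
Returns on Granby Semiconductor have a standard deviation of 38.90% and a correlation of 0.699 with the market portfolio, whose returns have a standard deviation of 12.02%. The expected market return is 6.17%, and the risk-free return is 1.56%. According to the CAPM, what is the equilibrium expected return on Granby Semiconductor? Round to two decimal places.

11.99%

β = ρ × σ_i / σ_m = 0.699 × 38.90% / 12.02% = 2.2622
MRP = 6.17% − 1.56% = 4.61%
E(R) = 1.56% + 2.2622 × 4.61% = 11.99%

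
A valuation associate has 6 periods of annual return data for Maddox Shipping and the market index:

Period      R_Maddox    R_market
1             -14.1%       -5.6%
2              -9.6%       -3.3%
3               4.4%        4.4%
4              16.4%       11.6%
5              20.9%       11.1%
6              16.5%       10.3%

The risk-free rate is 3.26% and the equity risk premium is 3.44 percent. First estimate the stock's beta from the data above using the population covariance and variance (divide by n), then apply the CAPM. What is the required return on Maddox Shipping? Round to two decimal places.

9.88%

Mean R_i = (-14.1 − 9.6 + 4.4 + 16.4 + 20.9 + 16.5) / 6 = 5.7500%
Mean R_m = (-5.6 − 3.3 + 4.4 + 11.6 + 11.1 + 10.3) / 6 = 4.7500%
Σ(R_i − R̄_i)(R_m − R̄_m) = 558.3050  ⇒  Cov = 558.3050 / 6 = 93.0508
Σ(R_m − R̄_m)² = 290.0950  ⇒  Var(R_m) = 290.0950 / 6 = 48.3492
β = Cov / Var(R_m) = 93.0508 / 48.3492 = 1.9246
E(R) = R_f + β × MRP = 3.26% + 1.9246 × 3.44% = 9.88%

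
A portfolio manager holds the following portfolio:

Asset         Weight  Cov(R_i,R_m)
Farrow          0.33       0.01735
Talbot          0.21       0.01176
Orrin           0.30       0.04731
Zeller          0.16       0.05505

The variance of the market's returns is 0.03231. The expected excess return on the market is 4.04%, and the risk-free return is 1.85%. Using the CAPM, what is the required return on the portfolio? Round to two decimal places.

β_Farrow = 0.01735 / 0.03231 = 0.5370
β_Talbot = 0.01176 / 0.03231 = 0.3640
β_Orrin = 0.04731 / 0.03231 = 1.4643
β_Zeller = 0.05505 / 0.03231 = 1.7038
β_P = Σ w_i β_i = 0.33×0.5370 + 0.21×0.3640 + 0.30×1.4643 + 0.16×1.7038 = 0.9655
E(R_P) = R_f + β_P × MRP = 1.85% + 0.9655 × 4.04% = 5.75%

5.75%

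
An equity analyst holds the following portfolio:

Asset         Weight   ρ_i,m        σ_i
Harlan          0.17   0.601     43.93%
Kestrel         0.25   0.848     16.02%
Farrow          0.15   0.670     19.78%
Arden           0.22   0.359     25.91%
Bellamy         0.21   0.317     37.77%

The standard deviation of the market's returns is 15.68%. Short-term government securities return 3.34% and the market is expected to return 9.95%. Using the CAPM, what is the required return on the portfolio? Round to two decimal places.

β_Harlan = 0.601 × 43.93% / 15.68% = 1.6838
β_Kestrel = 0.848 × 16.02% / 15.68% = 0.8664
β_Farrow = 0.670 × 19.78% / 15.68% = 0.8452
β_Arden = 0.359 × 25.91% / 15.68% = 0.5932
β_Bellamy = 0.317 × 37.77% / 15.68% = 0.7636
β_P = Σ w_i β_i = 0.17×1.6838 + 0.25×0.8664 + 0.15×0.8452 + 0.22×0.5932 + 0.21×0.7636 = 0.9205
MRP = 9.95% − 3.34% = 6.61%
E(R_P) = R_f + β_P × MRP = 3.34% + 0.9205 × 6.61% = 9.42%

9.42%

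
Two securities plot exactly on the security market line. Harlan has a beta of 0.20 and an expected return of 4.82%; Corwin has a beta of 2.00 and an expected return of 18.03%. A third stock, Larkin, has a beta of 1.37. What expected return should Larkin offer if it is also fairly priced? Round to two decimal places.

MRP (SML slope) = (18.03% − 4.82%) / (2.00 − 0.20) = 13.21% / 1.80 = 7.3389%
R_f (intercept) = 4.82% − 0.20 × 7.3389% = 3.3522%
E(R_Larkin) = R_f + β × MRP = 3.3522% + 1.37 × 7.3389% = 13.41%

13.41%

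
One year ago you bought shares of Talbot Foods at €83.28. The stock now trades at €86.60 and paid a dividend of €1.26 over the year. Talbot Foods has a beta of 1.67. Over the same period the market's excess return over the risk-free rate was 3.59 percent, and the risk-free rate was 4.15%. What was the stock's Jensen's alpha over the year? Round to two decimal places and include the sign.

Realised HPR = (P1 + D1 − P0) / P0 = (86.60 + 1.26 − 83.28) / 83.28 = 4.58 / 83.28 = 5.4995%
CAPM required = R_f + β·MRP = 4.15% + 1.67 × 3.59% = 10.1453%
α = realised − required = 5.4995% − 10.1453% = -4.65%

-4.65%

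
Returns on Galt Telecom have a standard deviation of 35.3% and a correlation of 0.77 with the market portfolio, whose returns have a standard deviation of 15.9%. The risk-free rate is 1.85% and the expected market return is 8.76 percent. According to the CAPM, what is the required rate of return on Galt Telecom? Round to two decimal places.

β = ρ × σ_i / σ_m = 0.77 × 35.3% / 15.9% = 1.7095
MRP = 8.76% − 1.85% = 6.91%
E(R) = 1.85% + 1.7095 × 6.91% = 13.66%

13.66%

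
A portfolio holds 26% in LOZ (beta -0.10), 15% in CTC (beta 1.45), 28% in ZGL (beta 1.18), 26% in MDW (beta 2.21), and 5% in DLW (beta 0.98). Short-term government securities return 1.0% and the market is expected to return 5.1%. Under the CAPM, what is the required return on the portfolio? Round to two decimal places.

5.70%

β_P = Σ w_i β_i = 0.26×-0.10 + 0.15×1.45 + 0.28×1.18 + 0.26×2.21 + 0.05×0.98 = 1.1455
MRP = 5.1% − 1.0% = 4.10%
E(R_P) = R_f + β_P × MRP = 1.0% + 1.1455 × 4.1% = 5.70%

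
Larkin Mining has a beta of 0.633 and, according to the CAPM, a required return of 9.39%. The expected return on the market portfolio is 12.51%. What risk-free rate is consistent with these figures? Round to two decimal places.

E(R) = R_f + β(E(R_m) − R_f) = R_f(1 − β) + β·E(R_m)
9.39% = R_f × (1 − 0.633) + 0.633 × 12.51%
9.39% = R_f × 0.367 + 7.91883%
R_f = (9.39% − 7.91883%) / 0.367 = 4.01%

4.01%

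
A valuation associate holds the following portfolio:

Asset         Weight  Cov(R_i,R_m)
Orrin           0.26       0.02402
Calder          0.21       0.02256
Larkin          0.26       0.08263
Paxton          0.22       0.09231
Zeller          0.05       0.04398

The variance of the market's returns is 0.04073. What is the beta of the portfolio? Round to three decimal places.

1.350

β_Orrin = 0.02402 / 0.04073 = 0.5897
β_Calder = 0.02256 / 0.04073 = 0.5539
β_Larkin = 0.08263 / 0.04073 = 2.0287
β_Paxton = 0.09231 / 0.04073 = 2.2664
β_Zeller = 0.04398 / 0.04073 = 1.0798
β_P = Σ w_i β_i = 0.26×0.5897 + 0.21×0.5539 + 0.26×2.0287 + 0.22×2.2664 + 0.05×1.0798 = 1.3497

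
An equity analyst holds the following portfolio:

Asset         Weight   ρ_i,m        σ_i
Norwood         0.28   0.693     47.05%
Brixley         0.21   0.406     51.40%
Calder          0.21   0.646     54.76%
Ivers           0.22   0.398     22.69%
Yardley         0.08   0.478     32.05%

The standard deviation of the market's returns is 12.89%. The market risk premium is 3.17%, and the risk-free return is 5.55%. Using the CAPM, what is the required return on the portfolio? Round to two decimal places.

11.49%

β_Norwood = 0.693 × 47.05% / 12.89% = 2.5295
β_Brixley = 0.406 × 51.40% / 12.89% = 1.6190
β_Calder = 0.646 × 54.76% / 12.89% = 2.7444
β_Ivers = 0.398 × 22.69% / 12.89% = 0.7006
β_Yardley = 0.478 × 32.05% / 12.89% = 1.1885
β_P = Σ w_i β_i = 0.28×2.5295 + 0.21×1.6190 + 0.21×2.7444 + 0.22×0.7006 + 0.08×1.1885 = 1.8738
E(R_P) = R_f + β_P × MRP = 5.55% + 1.8738 × 3.17% = 11.49%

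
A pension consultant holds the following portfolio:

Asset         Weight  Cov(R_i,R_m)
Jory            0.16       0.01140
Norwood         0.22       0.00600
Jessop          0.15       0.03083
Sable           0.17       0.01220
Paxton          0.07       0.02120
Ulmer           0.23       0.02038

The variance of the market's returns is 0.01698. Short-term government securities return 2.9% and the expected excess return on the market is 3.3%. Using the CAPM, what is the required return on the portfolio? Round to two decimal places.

6.01%

β_Jory = 0.01140 / 0.01698 = 0.6714
β_Norwood = 0.00600 / 0.01698 = 0.3534
β_Jessop = 0.03083 / 0.01698 = 1.8157
β_Sable = 0.01220 / 0.01698 = 0.7185
β_Paxton = 0.02120 / 0.01698 = 1.2485
β_Ulmer = 0.02038 / 0.01698 = 1.2002
β_P = Σ w_i β_i = 0.16×0.6714 + 0.22×0.3534 + 0.15×1.8157 + 0.17×0.7185 + 0.07×1.2485 + 0.23×1.2002 = 0.9431
E(R_P) = R_f + β_P × MRP = 2.9% + 0.9431 × 3.3% = 6.01%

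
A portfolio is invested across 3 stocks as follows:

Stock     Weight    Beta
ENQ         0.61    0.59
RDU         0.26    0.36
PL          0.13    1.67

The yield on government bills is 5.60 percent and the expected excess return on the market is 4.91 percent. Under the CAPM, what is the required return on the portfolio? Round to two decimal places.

β_P = Σ w_i β_i = 0.61×0.59 + 0.26×0.36 + 0.13×1.67 = 0.6706
E(R_P) = R_f + β_P × MRP = 5.60% + 0.6706 × 4.91% = 8.89%

8.89%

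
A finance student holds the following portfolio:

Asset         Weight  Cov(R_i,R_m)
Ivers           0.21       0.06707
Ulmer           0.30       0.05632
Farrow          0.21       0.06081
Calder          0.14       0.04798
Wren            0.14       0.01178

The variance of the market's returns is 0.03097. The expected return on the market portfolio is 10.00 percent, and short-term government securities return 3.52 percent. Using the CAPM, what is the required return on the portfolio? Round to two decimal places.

14.42%

β_Ivers = 0.06707 / 0.03097 = 2.1656
β_Ulmer = 0.05632 / 0.03097 = 1.8185
β_Farrow = 0.06081 / 0.03097 = 1.9635
β_Calder = 0.04798 / 0.03097 = 1.5492
β_Wren = 0.01178 / 0.03097 = 0.3804
β_P = Σ w_i β_i = 0.21×2.1656 + 0.30×1.8185 + 0.21×1.9635 + 0.14×1.5492 + 0.14×0.3804 = 1.6828
MRP = 10.00% − 3.52% = 6.48%
E(R_P) = R_f + β_P × MRP = 3.52% + 1.6828 × 6.48% = 14.42%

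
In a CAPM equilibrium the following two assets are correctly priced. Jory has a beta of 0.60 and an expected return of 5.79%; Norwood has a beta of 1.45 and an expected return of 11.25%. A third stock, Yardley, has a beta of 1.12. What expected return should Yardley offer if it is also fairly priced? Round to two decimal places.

9.13%

MRP (SML slope) = (11.25% − 5.79%) / (1.45 − 0.60) = 5.46% / 0.85 = 6.4235%
R_f (intercept) = 5.79% − 0.60 × 6.4235% = 1.9359%
E(R_Yardley) = R_f + β × MRP = 1.9359% + 1.12 × 6.4235% = 9.13%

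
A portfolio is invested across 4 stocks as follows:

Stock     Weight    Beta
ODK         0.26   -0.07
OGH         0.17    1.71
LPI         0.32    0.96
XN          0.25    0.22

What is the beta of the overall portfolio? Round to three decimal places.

β_P = Σ w_i β_i = 0.26×-0.07 + 0.17×1.71 + 0.32×0.96 + 0.25×0.22 = 0.6347

0.635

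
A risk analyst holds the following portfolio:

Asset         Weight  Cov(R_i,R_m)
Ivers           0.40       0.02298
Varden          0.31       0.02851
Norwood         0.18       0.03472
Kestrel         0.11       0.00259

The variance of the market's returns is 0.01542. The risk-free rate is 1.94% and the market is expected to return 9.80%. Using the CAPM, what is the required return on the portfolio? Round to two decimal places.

β_Ivers = 0.02298 / 0.01542 = 1.4903
β_Varden = 0.02851 / 0.01542 = 1.8489
β_Norwood = 0.03472 / 0.01542 = 2.2516
β_Kestrel = 0.00259 / 0.01542 = 0.1680
β_P = Σ w_i β_i = 0.40×1.4903 + 0.31×1.8489 + 0.18×2.2516 + 0.11×0.1680 = 1.5930
MRP = 9.80% − 1.94% = 7.86%
E(R_P) = R_f + β_P × MRP = 1.94% + 1.5930 × 7.86% = 14.46%

14.46%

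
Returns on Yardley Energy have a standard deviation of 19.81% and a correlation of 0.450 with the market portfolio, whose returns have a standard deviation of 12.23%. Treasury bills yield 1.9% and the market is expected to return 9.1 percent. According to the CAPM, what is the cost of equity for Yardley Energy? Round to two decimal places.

7.15%

β = ρ × σ_i / σ_m = 0.450 × 19.81% / 12.23% = 0.7289
MRP = 9.1% − 1.9% = 7.20%
E(R) = 1.9% + 0.7289 × 7.2% = 7.15%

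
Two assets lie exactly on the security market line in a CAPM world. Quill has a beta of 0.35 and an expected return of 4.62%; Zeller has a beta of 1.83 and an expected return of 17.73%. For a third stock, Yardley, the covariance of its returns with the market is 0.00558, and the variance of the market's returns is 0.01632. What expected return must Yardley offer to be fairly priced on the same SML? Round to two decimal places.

MRP = (17.73% − 4.62%) / (1.83 − 0.35) = 8.8581%
R_f = 4.62% − 0.35 × 8.8581% = 1.5197%
β_Yardley = Cov / Var(R_m) = 0.00558 / 0.01632 = 0.3419
E(R_Yardley) = R_f + β × MRP = 1.5197% + 0.3419 × 8.8581% = 4.55%

4.55%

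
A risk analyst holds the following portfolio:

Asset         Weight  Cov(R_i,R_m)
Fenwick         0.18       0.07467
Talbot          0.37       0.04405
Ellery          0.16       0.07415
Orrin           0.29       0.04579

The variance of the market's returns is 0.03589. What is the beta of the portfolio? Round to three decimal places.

β_Fenwick = 0.07467 / 0.03589 = 2.0805
β_Talbot = 0.04405 / 0.03589 = 1.2274
β_Ellery = 0.07415 / 0.03589 = 2.0660
β_Orrin = 0.04579 / 0.03589 = 1.2758
β_P = Σ w_i β_i = 0.18×2.0805 + 0.37×1.2274 + 0.16×2.0660 + 0.29×1.2758 = 1.5292

1.529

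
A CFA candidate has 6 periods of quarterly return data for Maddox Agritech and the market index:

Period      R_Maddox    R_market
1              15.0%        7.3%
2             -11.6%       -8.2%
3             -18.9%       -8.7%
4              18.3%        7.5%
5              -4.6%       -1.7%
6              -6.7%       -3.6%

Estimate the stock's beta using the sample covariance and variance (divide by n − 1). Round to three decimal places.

2.036

Mean R_i = (15.0 − 11.6 − 18.9 + 18.3 − 4.6 − 6.7) / 6 = -1.4167%
Mean R_m = (7.3 − 8.2 − 8.7 + 7.5 − 1.7 − 3.6) / 6 = -1.2333%
Σ(R_i − R̄_i)(R_m − R̄_m) = 527.7567  ⇒  Cov = 527.7567 / 5 = 105.5513
Σ(R_m − R̄_m)² = 259.1933  ⇒  Var(R_m) = 259.1933 / 5 = 51.8387
β = Cov / Var(R_m) = 105.5513 / 51.8387 = 2.0361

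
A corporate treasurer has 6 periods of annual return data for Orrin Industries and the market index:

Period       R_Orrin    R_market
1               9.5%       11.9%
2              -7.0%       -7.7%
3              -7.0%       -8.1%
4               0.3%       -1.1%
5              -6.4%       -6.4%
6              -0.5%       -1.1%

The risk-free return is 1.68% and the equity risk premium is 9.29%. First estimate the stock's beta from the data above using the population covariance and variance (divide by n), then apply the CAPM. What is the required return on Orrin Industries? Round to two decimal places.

Mean R_i = (9.5 − 7.0 − 7.0 + 0.3 − 6.4 − 0.5) / 6 = -1.8500%
Mean R_m = (11.9 − 7.7 − 8.1 − 1.1 − 6.4 − 1.1) / 6 = -2.0833%
Σ(R_i − R̄_i)(R_m − R̄_m) = 241.7050  ⇒  Cov = 241.7050 / 6 = 40.2842
Σ(R_m − R̄_m)² = 283.8483  ⇒  Var(R_m) = 283.8483 / 6 = 47.3081
β = Cov / Var(R_m) = 40.2842 / 47.3081 = 0.8515
E(R) = R_f + β × MRP = 1.68% + 0.8515 × 9.29% = 9.59%

9.59%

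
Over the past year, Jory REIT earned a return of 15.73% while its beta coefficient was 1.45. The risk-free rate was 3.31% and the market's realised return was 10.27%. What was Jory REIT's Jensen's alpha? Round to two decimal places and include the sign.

+2.33%

Market excess return = 10.27% − 3.31% = 6.96%
CAPM benchmark = R_f + β(R_m − R_f) = 3.31% + 1.45 × 6.96% = 13.4020%
α = actual − benchmark = 15.73% − 13.4020% = +2.33%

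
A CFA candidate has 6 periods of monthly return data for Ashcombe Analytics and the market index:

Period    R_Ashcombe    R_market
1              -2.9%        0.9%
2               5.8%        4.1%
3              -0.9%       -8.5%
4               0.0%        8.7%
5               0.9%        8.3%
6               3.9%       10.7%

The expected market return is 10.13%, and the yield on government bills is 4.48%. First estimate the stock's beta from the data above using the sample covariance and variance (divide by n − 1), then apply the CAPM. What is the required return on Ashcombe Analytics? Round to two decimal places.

Mean R_i = (-2.9 + 5.8 − 0.9 + 0.0 + 0.9 + 3.9) / 6 = 1.1333%
Mean R_m = (0.9 + 4.1 − 8.5 + 8.7 + 8.3 + 10.7) / 6 = 4.0333%
Σ(R_i − R̄_i)(R_m − R̄_m) = 50.5933  ⇒  Cov = 50.5933 / 5 = 10.1187
Σ(R_m − R̄_m)² = 251.3333  ⇒  Var(R_m) = 251.3333 / 5 = 50.2667
β = Cov / Var(R_m) = 10.1187 / 50.2667 = 0.2013
MRP = 10.13% − 4.48% = 5.65%
E(R) = R_f + β × MRP = 4.48% + 0.2013 × 5.65% = 5.62%

5.62%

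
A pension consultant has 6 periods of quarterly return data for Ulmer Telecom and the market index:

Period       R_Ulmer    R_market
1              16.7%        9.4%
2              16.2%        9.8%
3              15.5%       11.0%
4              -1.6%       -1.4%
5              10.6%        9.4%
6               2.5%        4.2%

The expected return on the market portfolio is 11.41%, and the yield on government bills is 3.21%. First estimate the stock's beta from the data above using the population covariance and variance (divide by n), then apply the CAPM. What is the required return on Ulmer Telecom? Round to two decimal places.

Mean R_i = (16.7 + 16.2 + 15.5 − 1.6 + 10.6 + 2.5) / 6 = 9.9833%
Mean R_m = (9.4 + 9.8 + 11.0 − 1.4 + 9.4 + 4.2) / 6 = 7.0667%
Σ(R_i − R̄_i)(R_m − R̄_m) = 175.3267  ⇒  Cov = 175.3267 / 6 = 29.2211
Σ(R_m − R̄_m)² = 113.7333  ⇒  Var(R_m) = 113.7333 / 6 = 18.9556
β = Cov / Var(R_m) = 29.2211 / 18.9556 = 1.5416
MRP = 11.41% − 3.21% = 8.20%
E(R) = R_f + β × MRP = 3.21% + 1.5416 × 8.20% = 15.85%

15.85%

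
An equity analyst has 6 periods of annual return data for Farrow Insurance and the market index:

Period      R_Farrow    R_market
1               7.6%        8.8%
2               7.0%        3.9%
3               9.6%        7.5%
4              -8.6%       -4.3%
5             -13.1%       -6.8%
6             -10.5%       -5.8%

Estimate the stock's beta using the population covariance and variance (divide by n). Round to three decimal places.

Mean R_i = (7.6 + 7.0 + 9.6 − 8.6 − 13.1 − 10.5) / 6 = -1.3333%
Mean R_m = (8.8 + 3.9 + 7.5 − 4.3 − 6.8 − 5.8) / 6 = 0.5500%
Σ(R_i − R̄_i)(R_m − R̄_m) = 357.5400  ⇒  Cov = 357.5400 / 6 = 59.5900
Σ(R_m − R̄_m)² = 245.4550  ⇒  Var(R_m) = 245.4550 / 6 = 40.9092
β = Cov / Var(R_m) = 59.5900 / 40.9092 = 1.4566

1.457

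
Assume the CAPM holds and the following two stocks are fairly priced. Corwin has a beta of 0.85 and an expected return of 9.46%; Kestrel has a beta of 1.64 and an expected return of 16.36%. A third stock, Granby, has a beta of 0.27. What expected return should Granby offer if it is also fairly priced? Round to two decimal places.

4.39%

MRP (SML slope) = (16.36% − 9.46%) / (1.64 − 0.85) = 6.90% / 0.79 = 8.7342%
R_f (intercept) = 9.46% − 0.85 × 8.7342% = 2.0359%
E(R_Granby) = R_f + β × MRP = 2.0359% + 0.27 × 8.7342% = 4.39%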